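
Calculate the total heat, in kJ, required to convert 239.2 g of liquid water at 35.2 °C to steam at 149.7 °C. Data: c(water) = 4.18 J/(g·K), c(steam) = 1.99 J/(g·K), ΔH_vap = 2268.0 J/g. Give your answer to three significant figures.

q = 631 kJ

q1 (heat water 35.2→100.0 °C): 239.2 × 4.18 × 64.8 = 64791 J
q2 (vaporize at 100 °C): 239.2 × 2268.0 = 542506 J
q3 (heat steam 100.0→149.7 °C): 239.2 × 1.99 × 49.7 = 23658 J
Total: 64791 + 542506 + 23658 = 630955 J = 631 kJ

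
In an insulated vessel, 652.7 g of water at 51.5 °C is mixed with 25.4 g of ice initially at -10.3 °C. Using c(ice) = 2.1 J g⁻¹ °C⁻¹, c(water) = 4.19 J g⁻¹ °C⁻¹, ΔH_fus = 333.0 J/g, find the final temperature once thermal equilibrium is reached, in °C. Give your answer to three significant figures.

T_f = 46.4 °C

Heat to bring ice to 0 °C and melt it: q₁ = 25.4×2.1×10.3 + 25.4×333.0 = 9007.6 J
Heat the water can supply cooling to 0 °C: 652.7×4.19×51.5 = 140843 J > q₁, so all ice melts.
Energy balance: 652.7×4.19×(51.5 − T) = 9007.6 + 25.4×4.19×(T − 0)
2734.813(51.5 − T) = 9007.6 + 106.426 T
140843 − 9007.6 = 2841.239 T
T = 131835.4 / 2841.239 = 46.40 °C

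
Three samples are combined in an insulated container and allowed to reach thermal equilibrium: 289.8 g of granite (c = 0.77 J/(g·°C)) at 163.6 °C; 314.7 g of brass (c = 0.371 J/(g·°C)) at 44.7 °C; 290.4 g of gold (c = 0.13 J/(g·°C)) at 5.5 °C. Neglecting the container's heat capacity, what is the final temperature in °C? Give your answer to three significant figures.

T_f = 111 °C

Σ mᵢcᵢ(T − Tᵢ) = 0  ⇒  T = Σ mᵢcᵢTᵢ / Σ mᵢcᵢ
Σ mᵢcᵢ = 289.8×0.77 + 314.7×0.371 + 290.4×0.13 = 377.6517
Σ mᵢcᵢTᵢ = 223.146×163.6 + 116.7537×44.7 + 37.752×5.5 = 41933
T = 41933 / 377.6517 = 111.0 °C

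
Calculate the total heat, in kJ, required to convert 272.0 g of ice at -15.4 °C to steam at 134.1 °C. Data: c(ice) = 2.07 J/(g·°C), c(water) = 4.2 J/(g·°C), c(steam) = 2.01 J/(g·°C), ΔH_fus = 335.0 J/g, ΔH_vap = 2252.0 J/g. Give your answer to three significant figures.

q1 (heat ice -15.4→0.0 °C): 272.0 × 2.07 × 15.4 = 8671 J
q2 (melt at 0 °C): 272.0 × 335.0 = 91120 J
q3 (heat water 0.0→100.0 °C): 272.0 × 4.2 × 100.0 = 114240 J
q4 (vaporize at 100 °C): 272.0 × 2252.0 = 612544 J
q5 (heat steam 100.0→134.1 °C): 272.0 × 2.01 × 34.1 = 18643 J
Total: 8671 + 91120 + 114240 + 612544 + 18643 = 845218 J = 845 kJ

q = 845 kJ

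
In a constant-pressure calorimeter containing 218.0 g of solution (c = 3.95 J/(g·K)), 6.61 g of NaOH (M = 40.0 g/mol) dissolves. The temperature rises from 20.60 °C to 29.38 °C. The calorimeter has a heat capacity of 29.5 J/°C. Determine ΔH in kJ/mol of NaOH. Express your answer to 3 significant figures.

|ΔT| = |29.38 − 20.60| = 8.78 °C
|q_surr| = (218.0 × 3.95 + 29.5) × 8.78 = 890.6 × 8.78 = 7819 J
n(NaOH) = 6.61 / 40.0 = 0.1653 mol
Temperature rose, so q_rxn = −|q_surr| = -7.819 kJ
ΔH = q_rxn / n = -47.30 kJ/mol

ΔH = -47.3 kJ/mol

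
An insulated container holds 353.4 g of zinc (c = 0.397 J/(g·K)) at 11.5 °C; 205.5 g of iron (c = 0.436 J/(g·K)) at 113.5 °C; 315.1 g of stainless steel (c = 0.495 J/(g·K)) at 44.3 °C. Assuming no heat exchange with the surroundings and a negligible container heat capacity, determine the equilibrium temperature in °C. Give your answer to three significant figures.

T_f = 48.4 °C

Σ mᵢcᵢ(T − Tᵢ) = 0  ⇒  T = Σ mᵢcᵢTᵢ / Σ mᵢcᵢ
Σ mᵢcᵢ = 353.4×0.397 + 205.5×0.436 + 315.1×0.495 = 385.8723
Σ mᵢcᵢTᵢ = 140.2998×11.5 + 89.598×113.5 + 155.9745×44.3 = 18692
T = 18692 / 385.8723 = 48.44 °C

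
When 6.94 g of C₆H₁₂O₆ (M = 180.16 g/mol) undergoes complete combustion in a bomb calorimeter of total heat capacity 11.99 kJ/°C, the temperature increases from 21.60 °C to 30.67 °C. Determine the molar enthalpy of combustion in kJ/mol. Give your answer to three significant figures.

ΔT = 30.67 − 21.60 = 9.07 °C
q_cal = C_cal × ΔT = 11.99 × 9.07 = 108.7493 kJ
n = 6.94 / 180.16 = 0.03852 mol
q_rxn = −q_cal = -108.7493 kJ
ΔH = -108.7493 / 0.03852 = -2823 kJ/mol

ΔH = -2820 kJ/mol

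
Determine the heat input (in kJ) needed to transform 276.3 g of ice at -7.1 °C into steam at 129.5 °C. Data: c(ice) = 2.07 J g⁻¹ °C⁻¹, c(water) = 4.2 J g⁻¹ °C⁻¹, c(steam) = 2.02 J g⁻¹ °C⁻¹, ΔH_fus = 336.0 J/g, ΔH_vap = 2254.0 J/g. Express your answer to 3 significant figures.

q = 852 kJ

q1 (heat ice -7.1→0.0 °C): 276.3 × 2.07 × 7.1 = 4061 J
q2 (melt at 0 °C): 276.3 × 336.0 = 92837 J
q3 (heat water 0.0→100.0 °C): 276.3 × 4.2 × 100.0 = 116046 J
q4 (vaporize at 100 °C): 276.3 × 2254.0 = 622780 J
q5 (heat steam 100.0→129.5 °C): 276.3 × 2.02 × 29.5 = 16465 J
Total: 4061 + 92837 + 116046 + 622780 + 16465 = 852189 J = 852 kJ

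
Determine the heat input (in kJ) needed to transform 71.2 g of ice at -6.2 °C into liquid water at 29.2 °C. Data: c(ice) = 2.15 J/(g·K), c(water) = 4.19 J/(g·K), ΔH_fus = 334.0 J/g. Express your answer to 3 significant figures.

q = 33.4 kJ

q1 (heat ice -6.2→0.0 °C): 71.2 × 2.15 × 6.2 = 949 J
q2 (melt at 0 °C): 71.2 × 334.0 = 23781 J
q3 (heat water 0.0→29.2 °C): 71.2 × 4.19 × 29.2 = 8711 J
Total: 949 + 23781 + 8711 = 33441 J = 33.4 kJ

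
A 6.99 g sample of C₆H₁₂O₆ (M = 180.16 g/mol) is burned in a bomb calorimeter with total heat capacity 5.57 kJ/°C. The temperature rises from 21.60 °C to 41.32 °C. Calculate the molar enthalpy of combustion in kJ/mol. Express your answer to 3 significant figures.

ΔH = -2830 kJ/mol

ΔT = 41.32 − 21.60 = 19.72 °C
q_cal = C_cal × ΔT = 5.57 × 19.72 = 109.8404 kJ
n = 6.99 / 180.16 = 0.03880 mol
q_rxn = −q_cal = -109.8404 kJ
ΔH = -109.8404 / 0.03880 = -2831 kJ/mol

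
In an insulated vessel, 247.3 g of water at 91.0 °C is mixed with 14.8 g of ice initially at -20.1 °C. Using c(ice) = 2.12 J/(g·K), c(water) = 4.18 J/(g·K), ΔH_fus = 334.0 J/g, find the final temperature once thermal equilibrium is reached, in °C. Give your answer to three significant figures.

T_f = 80.8 °C

Heat to bring ice to 0 °C and melt it: q₁ = 14.8×2.12×20.1 + 14.8×334.0 = 5573.9 J
Heat the water can supply cooling to 0 °C: 247.3×4.18×91.0 = 94068.0 J > q₁, so all ice melts.
Energy balance: 247.3×4.18×(91.0 − T) = 5573.9 + 14.8×4.18×(T − 0)
1033.714(91.0 − T) = 5573.9 + 61.864 T
94068.0 − 5573.9 = 1095.578 T
T = 88494.1 / 1095.578 = 80.77 °C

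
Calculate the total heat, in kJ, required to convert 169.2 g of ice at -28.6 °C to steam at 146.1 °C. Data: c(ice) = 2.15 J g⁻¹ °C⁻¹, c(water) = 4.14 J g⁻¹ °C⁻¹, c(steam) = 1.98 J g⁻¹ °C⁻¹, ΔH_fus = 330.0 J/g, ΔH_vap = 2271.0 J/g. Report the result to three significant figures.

q = 536 kJ

q1 (heat ice -28.6→0.0 °C): 169.2 × 2.15 × 28.6 = 10404 J
q2 (melt at 0 °C): 169.2 × 330.0 = 55836 J
q3 (heat water 0.0→100.0 °C): 169.2 × 4.14 × 100.0 = 70049 J
q4 (vaporize at 100 °C): 169.2 × 2271.0 = 384253 J
q5 (heat steam 100.0→146.1 °C): 169.2 × 1.98 × 46.1 = 15444 J
Total: 10404 + 55836 + 70049 + 384253 + 15444 = 535986 J = 536 kJ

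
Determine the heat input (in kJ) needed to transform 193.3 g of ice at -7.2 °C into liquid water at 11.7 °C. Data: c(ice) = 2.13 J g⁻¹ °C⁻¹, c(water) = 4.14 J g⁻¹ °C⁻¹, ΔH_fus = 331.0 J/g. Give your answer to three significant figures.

q = 76.3 kJ

q1 (heat ice -7.2→0.0 °C): 193.3 × 2.13 × 7.2 = 2964 J
q2 (melt at 0 °C): 193.3 × 331.0 = 63982 J
q3 (heat water 0.0→11.7 °C): 193.3 × 4.14 × 11.7 = 9363 J
Total: 2964 + 63982 + 9363 = 76309 J = 76.3 kJ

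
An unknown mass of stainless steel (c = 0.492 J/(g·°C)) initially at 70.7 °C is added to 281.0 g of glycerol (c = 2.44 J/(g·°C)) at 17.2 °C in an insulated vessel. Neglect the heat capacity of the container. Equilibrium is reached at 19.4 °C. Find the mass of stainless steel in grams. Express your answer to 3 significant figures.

q_gained = (281.0 × 2.44) × (19.4 − 17.2) = 1508.4 J
q_lost = m × 0.492 × (70.7 − 19.4) = 25.2396 m
m = 1508.4 / 25.2396 = 59.8 g

m = 59.8 g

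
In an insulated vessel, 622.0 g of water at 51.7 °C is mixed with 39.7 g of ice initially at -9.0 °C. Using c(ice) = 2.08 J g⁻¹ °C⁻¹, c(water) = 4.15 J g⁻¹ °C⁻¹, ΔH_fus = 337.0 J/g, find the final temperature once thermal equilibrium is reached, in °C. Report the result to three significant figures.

T_f = 43.5 °C

Heat to bring ice to 0 °C and melt it: q₁ = 39.7×2.08×9.0 + 39.7×337.0 = 14122 J
Heat the water can supply cooling to 0 °C: 622.0×4.15×51.7 = 133453 J > q₁, so all ice melts.
Energy balance: 622.0×4.15×(51.7 − T) = 14122 + 39.7×4.15×(T − 0)
2581.3(51.7 − T) = 14122 + 164.755 T
133453 − 14122 = 2746.055 T
T = 119331 / 2746.055 = 43.46 °C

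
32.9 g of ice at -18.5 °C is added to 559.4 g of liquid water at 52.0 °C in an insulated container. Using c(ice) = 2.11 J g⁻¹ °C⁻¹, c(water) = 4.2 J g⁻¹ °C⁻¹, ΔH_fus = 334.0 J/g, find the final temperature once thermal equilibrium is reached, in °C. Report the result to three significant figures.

T_f = 44.2 °C

Heat to bring ice to 0 °C and melt it: q₁ = 32.9×2.11×18.5 + 32.9×334.0 = 12273 J
Heat the water can supply cooling to 0 °C: 559.4×4.2×52.0 = 122173 J > q₁, so all ice melts.
Energy balance: 559.4×4.2×(52.0 − T) = 12273 + 32.9×4.2×(T − 0)
2349.48(52.0 − T) = 12273 + 138.18 T
122173 − 12273 = 2487.66 T
T = 109900 / 2487.66 = 44.18 °C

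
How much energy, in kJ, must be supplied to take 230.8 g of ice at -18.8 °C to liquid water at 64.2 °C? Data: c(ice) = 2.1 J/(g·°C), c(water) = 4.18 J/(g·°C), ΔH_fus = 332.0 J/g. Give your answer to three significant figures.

q1 (heat ice -18.8→0.0 °C): 230.8 × 2.1 × 18.8 = 9112 J
q2 (melt at 0 °C): 230.8 × 332.0 = 76626 J
q3 (heat water 0.0→64.2 °C): 230.8 × 4.18 × 64.2 = 61937 J
Total: 9112 + 76626 + 61937 = 147675 J = 148 kJ

q = 148 kJ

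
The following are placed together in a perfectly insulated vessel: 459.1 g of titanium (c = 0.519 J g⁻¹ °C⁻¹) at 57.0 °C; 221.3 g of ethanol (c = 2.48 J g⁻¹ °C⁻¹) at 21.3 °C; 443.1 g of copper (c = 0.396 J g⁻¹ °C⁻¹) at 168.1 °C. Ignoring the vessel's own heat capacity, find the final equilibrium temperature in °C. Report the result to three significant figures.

Σ mᵢcᵢ(T − Tᵢ) = 0  ⇒  T = Σ mᵢcᵢTᵢ / Σ mᵢcᵢ
Σ mᵢcᵢ = 459.1×0.519 + 221.3×2.48 + 443.1×0.396 = 962.5645
Σ mᵢcᵢTᵢ = 238.2729×57.0 + 548.824×21.3 + 175.4676×168.1 = 54768
T = 54768 / 962.5645 = 56.90 °C

T_f = 56.9 °C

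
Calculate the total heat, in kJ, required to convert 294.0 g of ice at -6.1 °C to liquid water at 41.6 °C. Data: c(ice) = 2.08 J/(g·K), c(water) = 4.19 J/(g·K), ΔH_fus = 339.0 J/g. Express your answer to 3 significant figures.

q = 155 kJ

q1 (heat ice -6.1→0.0 °C): 294.0 × 2.08 × 6.1 = 3730 J
q2 (melt at 0 °C): 294.0 × 339.0 = 99666 J
q3 (heat water 0.0→41.6 °C): 294.0 × 4.19 × 41.6 = 51245 J
Total: 3730 + 99666 + 51245 = 154641 J = 155 kJ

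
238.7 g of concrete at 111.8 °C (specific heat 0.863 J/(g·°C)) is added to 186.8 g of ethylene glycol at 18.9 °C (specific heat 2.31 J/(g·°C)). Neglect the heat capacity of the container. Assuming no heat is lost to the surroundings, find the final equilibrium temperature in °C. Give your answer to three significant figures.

Heat lost by concrete = heat gained by ethylene glycol.
(238.7)(0.863)(111.8 − T) = (186.8)(2.31)(T − 18.9)
205.9981 (111.8 − T) = 431.508 (T − 18.9)
23031 − 205.9981 T = 431.508 T − 8155.5
31186.5 = 637.5061 T
T = 48.92 °C

T_f = 48.9 °C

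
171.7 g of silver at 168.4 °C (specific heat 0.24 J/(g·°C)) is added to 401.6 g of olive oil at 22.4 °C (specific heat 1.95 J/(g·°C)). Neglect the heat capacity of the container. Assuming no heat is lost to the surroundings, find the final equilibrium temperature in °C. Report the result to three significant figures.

T_f = 29.7 °C

Heat lost by silver = heat gained by olive oil.
(171.7)(0.24)(168.4 − T) = (401.6)(1.95)(T − 22.4)
41.208 (168.4 − T) = 783.12 (T − 22.4)
6939.4 − 41.208 T = 783.12 T − 17542
24481.4 = 824.328 T
T = 29.70 °C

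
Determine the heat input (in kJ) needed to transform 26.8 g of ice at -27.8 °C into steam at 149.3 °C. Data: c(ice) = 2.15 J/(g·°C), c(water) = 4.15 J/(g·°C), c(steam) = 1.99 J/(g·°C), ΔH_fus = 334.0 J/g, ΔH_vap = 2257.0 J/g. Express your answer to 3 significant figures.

q = 84.8 kJ

q1 (heat ice -27.8→0.0 °C): 26.8 × 2.15 × 27.8 = 1602 J
q2 (melt at 0 °C): 26.8 × 334.0 = 8951 J
q3 (heat water 0.0→100.0 °C): 26.8 × 4.15 × 100.0 = 11122 J
q4 (vaporize at 100 °C): 26.8 × 2257.0 = 60488 J
q5 (heat steam 100.0→149.3 °C): 26.8 × 1.99 × 49.3 = 2629 J
Total: 1602 + 8951 + 11122 + 60488 + 2629 = 84792 J = 84.8 kJ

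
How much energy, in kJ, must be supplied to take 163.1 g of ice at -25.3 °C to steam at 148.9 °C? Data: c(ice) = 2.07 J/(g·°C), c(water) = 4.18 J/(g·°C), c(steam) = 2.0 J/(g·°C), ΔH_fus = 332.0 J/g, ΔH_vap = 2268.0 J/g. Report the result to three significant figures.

q1 (heat ice -25.3→0.0 °C): 163.1 × 2.07 × 25.3 = 8542 J
q2 (melt at 0 °C): 163.1 × 332.0 = 54149 J
q3 (heat water 0.0→100.0 °C): 163.1 × 4.18 × 100.0 = 68176 J
q4 (vaporize at 100 °C): 163.1 × 2268.0 = 369911 J
q5 (heat steam 100.0→148.9 °C): 163.1 × 2.0 × 48.9 = 15951 J
Total: 8542 + 54149 + 68176 + 369911 + 15951 = 516729 J = 517 kJ

q = 517 kJ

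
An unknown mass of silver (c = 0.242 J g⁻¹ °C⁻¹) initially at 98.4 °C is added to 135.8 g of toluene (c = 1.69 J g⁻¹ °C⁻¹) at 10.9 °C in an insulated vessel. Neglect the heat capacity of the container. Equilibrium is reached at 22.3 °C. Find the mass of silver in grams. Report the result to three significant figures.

q_gained = (135.8 × 1.69) × (22.3 − 10.9) = 2616 J
q_lost = m × 0.242 × (98.4 − 22.3) = 18.4162 m
m = 2616 / 18.4162 = 142 g

m = 142 g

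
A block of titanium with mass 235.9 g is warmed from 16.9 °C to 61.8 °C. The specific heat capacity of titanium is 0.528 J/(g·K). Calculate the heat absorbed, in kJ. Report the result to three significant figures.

q = m c ΔT = 235.9 × 0.528 × (61.8 − 16.9)
q = 235.9 × 0.528 × 44.9 = 5593 J = 5.59 kJ

q = 5.59 kJ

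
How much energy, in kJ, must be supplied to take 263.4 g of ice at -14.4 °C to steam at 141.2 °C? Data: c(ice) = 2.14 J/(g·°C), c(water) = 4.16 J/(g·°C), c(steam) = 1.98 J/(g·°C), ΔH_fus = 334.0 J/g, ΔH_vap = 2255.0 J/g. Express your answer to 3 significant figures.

q1 (heat ice -14.4→0.0 °C): 263.4 × 2.14 × 14.4 = 8117 J
q2 (melt at 0 °C): 263.4 × 334.0 = 87976 J
q3 (heat water 0.0→100.0 °C): 263.4 × 4.16 × 100.0 = 109574 J
q4 (vaporize at 100 °C): 263.4 × 2255.0 = 593967 J
q5 (heat steam 100.0→141.2 °C): 263.4 × 1.98 × 41.2 = 21487 J
Total: 8117 + 87976 + 109574 + 593967 + 21487 = 821121 J = 821 kJ

q = 821 kJ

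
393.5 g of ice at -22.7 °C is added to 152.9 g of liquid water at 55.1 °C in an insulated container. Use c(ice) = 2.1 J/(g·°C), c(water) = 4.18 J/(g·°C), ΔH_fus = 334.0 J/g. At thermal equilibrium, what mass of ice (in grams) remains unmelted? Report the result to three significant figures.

Heat to warm all ice to 0 °C: 393.5×2.1×22.7 = 18758 J
Heat released by water cooling to 0 °C: 152.9×4.18×55.1 = 35216 J
35216 J < 18758 + 393.5×334.0 = 150187 J, so not all ice melts; final T = 0 °C.
Heat left for melting: 35216 − 18758 = 16458 J
Mass melted = 16458 / 334.0 = 49.28 g
Ice remaining = 393.5 − 49.28 = 344.22 g

m_ice remaining = 344 g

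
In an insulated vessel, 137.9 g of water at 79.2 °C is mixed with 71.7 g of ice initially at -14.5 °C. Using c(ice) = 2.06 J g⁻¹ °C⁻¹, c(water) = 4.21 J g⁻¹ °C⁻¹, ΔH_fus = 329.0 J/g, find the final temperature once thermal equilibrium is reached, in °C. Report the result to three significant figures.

T_f = 22.9 °C

Heat to bring ice to 0 °C and melt it: q₁ = 71.7×2.06×14.5 + 71.7×329.0 = 25731 J
Heat the water can supply cooling to 0 °C: 137.9×4.21×79.2 = 45980.3 J > q₁, so all ice melts.
Energy balance: 137.9×4.21×(79.2 − T) = 25731 + 71.7×4.21×(T − 0)
580.559(79.2 − T) = 25731 + 301.857 T
45980.3 − 25731 = 882.416 T
T = 20249.3 / 882.416 = 22.948 °C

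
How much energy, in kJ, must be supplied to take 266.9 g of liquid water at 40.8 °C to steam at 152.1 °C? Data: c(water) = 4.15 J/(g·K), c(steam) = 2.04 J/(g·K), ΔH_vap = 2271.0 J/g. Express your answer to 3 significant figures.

q = 700 kJ

q1 (heat water 40.8→100.0 °C): 266.9 × 4.15 × 59.2 = 65572 J
q2 (vaporize at 100 °C): 266.9 × 2271.0 = 606130 J
q3 (heat steam 100.0→152.1 °C): 266.9 × 2.04 × 52.1 = 28367 J
Total: 65572 + 606130 + 28367 = 700069 J = 700 kJ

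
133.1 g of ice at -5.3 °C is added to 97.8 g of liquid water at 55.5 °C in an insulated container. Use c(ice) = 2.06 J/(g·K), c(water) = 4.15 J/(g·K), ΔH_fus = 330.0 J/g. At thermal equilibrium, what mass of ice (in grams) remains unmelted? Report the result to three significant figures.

Heat to warm all ice to 0 °C: 133.1×2.06×5.3 = 1453.2 J
Heat released by water cooling to 0 °C: 97.8×4.15×55.5 = 22526 J
22526 J < 1453.2 + 133.1×330.0 = 45376.2 J, so not all ice melts; final T = 0 °C.
Heat left for melting: 22526 − 1453.2 = 21072.8 J
Mass melted = 21072.8 / 330.0 = 63.86 g
Ice remaining = 133.1 − 63.86 = 69.24 g

m_ice remaining = 69.2 g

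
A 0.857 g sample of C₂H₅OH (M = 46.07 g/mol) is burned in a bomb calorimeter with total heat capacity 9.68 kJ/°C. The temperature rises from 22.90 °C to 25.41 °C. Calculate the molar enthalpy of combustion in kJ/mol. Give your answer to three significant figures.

ΔT = 25.41 − 22.90 = 2.51 °C
q_cal = C_cal × ΔT = 9.68 × 2.51 = 24.2968 kJ
n = 0.857 / 46.07 = 0.01860 mol
q_rxn = −q_cal = -24.2968 kJ
ΔH = -24.2968 / 0.01860 = -1306 kJ/mol

ΔH = -1310 kJ/mol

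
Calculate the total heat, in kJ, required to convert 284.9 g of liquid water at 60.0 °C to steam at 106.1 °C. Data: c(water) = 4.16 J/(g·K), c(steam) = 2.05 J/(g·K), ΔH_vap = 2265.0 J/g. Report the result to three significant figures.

q = 696 kJ

q1 (heat water 60.0→100.0 °C): 284.9 × 4.16 × 40.0 = 47407 J
q2 (vaporize at 100 °C): 284.9 × 2265.0 = 645299 J
q3 (heat steam 100.0→106.1 °C): 284.9 × 2.05 × 6.1 = 3563 J
Total: 47407 + 645299 + 3563 = 696269 J = 696 kJ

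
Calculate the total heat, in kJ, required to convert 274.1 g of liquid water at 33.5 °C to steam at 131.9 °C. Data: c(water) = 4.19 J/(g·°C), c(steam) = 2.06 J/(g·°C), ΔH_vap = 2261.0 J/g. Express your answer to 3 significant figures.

q = 714 kJ

q1 (heat water 33.5→100.0 °C): 274.1 × 4.19 × 66.5 = 76374 J
q2 (vaporize at 100 °C): 274.1 × 2261.0 = 619740 J
q3 (heat steam 100.0→131.9 °C): 274.1 × 2.06 × 31.9 = 18012 J
Total: 76374 + 619740 + 18012 = 714126 J = 714 kJ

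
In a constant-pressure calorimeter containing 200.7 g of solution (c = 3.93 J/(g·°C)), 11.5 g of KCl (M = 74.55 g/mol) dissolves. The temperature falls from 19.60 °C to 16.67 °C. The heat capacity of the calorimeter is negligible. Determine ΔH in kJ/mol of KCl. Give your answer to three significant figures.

ΔH = 15.0 kJ/mol

|ΔT| = |16.67 − 19.60| = 2.93 °C
|q_surr| = (200.7 × 3.93) × 2.93 = 788.751 × 2.93 = 2311 J
n(KCl) = 11.5 / 74.55 = 0.1543 mol
Temperature fell, so q_rxn = +|q_surr| = 2.311 kJ
ΔH = q_rxn / n = 14.98 kJ/mol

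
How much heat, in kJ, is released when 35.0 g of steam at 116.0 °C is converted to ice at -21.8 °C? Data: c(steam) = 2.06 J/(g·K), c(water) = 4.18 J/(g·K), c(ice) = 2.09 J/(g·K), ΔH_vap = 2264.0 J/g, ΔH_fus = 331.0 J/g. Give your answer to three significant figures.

q1 (cool steam 116.0→100 °C): 35.0 × 2.06 × 16.0 = 1154 J
q2 (condense at 100 °C): 35.0 × 2264.0 = 79240 J
q3 (cool water 100→0 °C): 35.0 × 4.18 × 100.0 = 14630 J
q4 (freeze at 0 °C): 35.0 × 331.0 = 11585 J
q5 (cool ice 0→-21.8 °C): 35.0 × 2.09 × 21.8 = 1595 J
Total: 1154 + 79240 + 14630 + 11585 + 1595 = 108204 J = 108 kJ

q = 108 kJ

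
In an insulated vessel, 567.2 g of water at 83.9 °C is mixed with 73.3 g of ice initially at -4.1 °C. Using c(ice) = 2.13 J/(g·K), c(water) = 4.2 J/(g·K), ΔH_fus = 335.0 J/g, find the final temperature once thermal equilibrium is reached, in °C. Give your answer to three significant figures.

Heat to bring ice to 0 °C and melt it: q₁ = 73.3×2.13×4.1 + 73.3×335.0 = 25196 J
Heat the water can supply cooling to 0 °C: 567.2×4.2×83.9 = 199870 J > q₁, so all ice melts.
Energy balance: 567.2×4.2×(83.9 − T) = 25196 + 73.3×4.2×(T − 0)
2382.24(83.9 − T) = 25196 + 307.86 T
199870 − 25196 = 2690.10 T
T = 174674 / 2690.10 = 64.93 °C

T_f = 64.9 °C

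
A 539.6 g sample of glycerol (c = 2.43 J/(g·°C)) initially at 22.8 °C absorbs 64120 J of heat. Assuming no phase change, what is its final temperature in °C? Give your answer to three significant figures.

ΔT = q / (m c) = 64120 / (539.6 × 2.43) = 48.90 °C
T_f = 22.8 + 48.90 = 71.70 °C

T_f = 71.7 °C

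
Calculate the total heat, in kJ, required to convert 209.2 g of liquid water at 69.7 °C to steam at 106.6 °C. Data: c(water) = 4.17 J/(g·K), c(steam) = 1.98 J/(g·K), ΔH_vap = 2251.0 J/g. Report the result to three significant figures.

q1 (heat water 69.7→100.0 °C): 209.2 × 4.17 × 30.3 = 26433 J
q2 (vaporize at 100 °C): 209.2 × 2251.0 = 470909 J
q3 (heat steam 100.0→106.6 °C): 209.2 × 1.98 × 6.6 = 2734 J
Total: 26433 + 470909 + 2734 = 500076 J = 500 kJ

q = 500 kJ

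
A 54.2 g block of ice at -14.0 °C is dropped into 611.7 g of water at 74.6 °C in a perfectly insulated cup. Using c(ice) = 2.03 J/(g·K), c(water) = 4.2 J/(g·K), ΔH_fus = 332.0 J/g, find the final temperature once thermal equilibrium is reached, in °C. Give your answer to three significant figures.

Heat to bring ice to 0 °C and melt it: q₁ = 54.2×2.03×14.0 + 54.2×332.0 = 19535 J
Heat the water can supply cooling to 0 °C: 611.7×4.2×74.6 = 191658 J > q₁, so all ice melts.
Energy balance: 611.7×4.2×(74.6 − T) = 19535 + 54.2×4.2×(T − 0)
2569.14(74.6 − T) = 19535 + 227.64 T
191658 − 19535 = 2796.78 T
T = 172123 / 2796.78 = 61.54 °C

T_f = 61.5 °C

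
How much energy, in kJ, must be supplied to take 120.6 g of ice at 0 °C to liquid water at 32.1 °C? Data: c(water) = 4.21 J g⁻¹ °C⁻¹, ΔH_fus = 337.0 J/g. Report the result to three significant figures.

q = 56.9 kJ

q1 (melt at 0 °C): 120.6 × 337.0 = 40642 J
q2 (heat water 0.0→32.1 °C): 120.6 × 4.21 × 32.1 = 16298 J
Total: 40642 + 16298 = 56940 J = 56.9 kJ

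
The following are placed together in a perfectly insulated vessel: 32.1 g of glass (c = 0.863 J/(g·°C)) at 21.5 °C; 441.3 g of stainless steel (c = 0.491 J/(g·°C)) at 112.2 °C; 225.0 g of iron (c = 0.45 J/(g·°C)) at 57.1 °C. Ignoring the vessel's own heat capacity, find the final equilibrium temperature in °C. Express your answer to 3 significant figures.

Σ mᵢcᵢ(T − Tᵢ) = 0  ⇒  T = Σ mᵢcᵢTᵢ / Σ mᵢcᵢ
Σ mᵢcᵢ = 32.1×0.863 + 441.3×0.491 + 225.0×0.45 = 345.6306
Σ mᵢcᵢTᵢ = 27.7023×21.5 + 216.6783×112.2 + 101.25×57.1 = 30688
T = 30688 / 345.6306 = 88.79 °C

T_f = 88.8 °C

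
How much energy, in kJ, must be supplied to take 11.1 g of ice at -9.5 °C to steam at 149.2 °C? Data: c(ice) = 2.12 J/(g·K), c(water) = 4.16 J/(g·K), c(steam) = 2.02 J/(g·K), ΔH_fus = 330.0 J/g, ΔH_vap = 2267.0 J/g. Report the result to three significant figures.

q = 34.8 kJ

q1 (heat ice -9.5→0.0 °C): 11.1 × 2.12 × 9.5 = 224 J
q2 (melt at 0 °C): 11.1 × 330.0 = 3663 J
q3 (heat water 0.0→100.0 °C): 11.1 × 4.16 × 100.0 = 4618 J
q4 (vaporize at 100 °C): 11.1 × 2267.0 = 25164 J
q5 (heat steam 100.0→149.2 °C): 11.1 × 2.02 × 49.2 = 1103 J
Total: 224 + 3663 + 4618 + 25164 + 1103 = 34772 J = 34.8 kJ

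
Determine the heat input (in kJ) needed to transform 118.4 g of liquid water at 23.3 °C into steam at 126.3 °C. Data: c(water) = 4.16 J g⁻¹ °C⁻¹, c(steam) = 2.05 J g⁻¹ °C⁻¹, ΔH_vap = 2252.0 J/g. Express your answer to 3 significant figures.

q = 311 kJ

q1 (heat water 23.3→100.0 °C): 118.4 × 4.16 × 76.7 = 37778 J
q2 (vaporize at 100 °C): 118.4 × 2252.0 = 266637 J
q3 (heat steam 100.0→126.3 °C): 118.4 × 2.05 × 26.3 = 6384 J
Total: 37778 + 266637 + 6384 = 310799 J = 311 kJ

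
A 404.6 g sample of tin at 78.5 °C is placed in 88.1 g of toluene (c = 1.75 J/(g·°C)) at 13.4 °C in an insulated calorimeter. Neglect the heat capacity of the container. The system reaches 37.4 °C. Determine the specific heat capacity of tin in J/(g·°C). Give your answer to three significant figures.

c = 0.223 J/(g·°C)

q_gained = (88.1 × 1.75) × (37.4 − 13.4) = 3700 J
q_lost = 404.6 × c × (78.5 − 37.4) = 16629.06 c
Set equal: c = 3700 / 16629.06 = 0.223 J/(g·°C)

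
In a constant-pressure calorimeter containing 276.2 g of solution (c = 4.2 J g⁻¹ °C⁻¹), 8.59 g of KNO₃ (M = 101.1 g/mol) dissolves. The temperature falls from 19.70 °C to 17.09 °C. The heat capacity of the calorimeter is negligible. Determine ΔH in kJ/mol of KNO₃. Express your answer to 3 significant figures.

ΔH = 35.6 kJ/mol

|ΔT| = |17.09 − 19.70| = 2.61 °C
|q_surr| = (276.2 × 4.2) × 2.61 = 1160.04 × 2.61 = 3028 J
n(KNO₃) = 8.59 / 101.1 = 0.08497 mol
Temperature fell, so q_rxn = +|q_surr| = 3.028 kJ
ΔH = q_rxn / n = 35.64 kJ/mol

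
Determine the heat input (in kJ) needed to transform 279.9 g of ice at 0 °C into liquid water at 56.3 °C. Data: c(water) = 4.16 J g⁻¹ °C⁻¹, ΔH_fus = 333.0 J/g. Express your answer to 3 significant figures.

q = 159 kJ

q1 (melt at 0 °C): 279.9 × 333.0 = 93207 J
q2 (heat water 0.0→56.3 °C): 279.9 × 4.16 × 56.3 = 65555 J
Total: 93207 + 65555 = 158762 J = 159 kJ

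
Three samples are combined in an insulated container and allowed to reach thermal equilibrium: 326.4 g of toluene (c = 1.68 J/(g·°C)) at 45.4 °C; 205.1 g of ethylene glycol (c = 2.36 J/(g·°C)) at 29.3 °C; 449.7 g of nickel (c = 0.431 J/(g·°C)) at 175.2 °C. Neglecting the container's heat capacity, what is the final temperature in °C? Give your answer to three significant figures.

Σ mᵢcᵢ(T − Tᵢ) = 0  ⇒  T = Σ mᵢcᵢTᵢ / Σ mᵢcᵢ
Σ mᵢcᵢ = 326.4×1.68 + 205.1×2.36 + 449.7×0.431 = 1226.2087
Σ mᵢcᵢTᵢ = 548.352×45.4 + 484.036×29.3 + 193.8207×175.2 = 73035
T = 73035 / 1226.2087 = 59.56 °C

T_f = 59.6 °C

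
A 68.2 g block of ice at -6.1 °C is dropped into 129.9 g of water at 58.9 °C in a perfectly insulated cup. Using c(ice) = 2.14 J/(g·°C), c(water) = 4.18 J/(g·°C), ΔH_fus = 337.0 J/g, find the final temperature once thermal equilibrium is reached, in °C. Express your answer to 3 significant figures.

Heat to bring ice to 0 °C and melt it: q₁ = 68.2×2.14×6.1 + 68.2×337.0 = 23874 J
Heat the water can supply cooling to 0 °C: 129.9×4.18×58.9 = 31981.6 J > q₁, so all ice melts.
Energy balance: 129.9×4.18×(58.9 − T) = 23874 + 68.2×4.18×(T − 0)
542.982(58.9 − T) = 23874 + 285.076 T
31981.6 − 23874 = 828.058 T
T = 8107.6 / 828.058 = 9.791 °C

T_f = 9.79 °C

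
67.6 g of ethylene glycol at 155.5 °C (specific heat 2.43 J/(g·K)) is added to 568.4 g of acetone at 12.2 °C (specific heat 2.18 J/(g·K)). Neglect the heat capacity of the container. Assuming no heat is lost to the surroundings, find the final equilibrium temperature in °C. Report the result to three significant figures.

Heat lost by ethylene glycol = heat gained by acetone.
(67.6)(2.43)(155.5 − T) = (568.4)(2.18)(T − 12.2)
164.268 (155.5 − T) = 1239.112 (T − 12.2)
25544 − 164.268 T = 1239.112 T − 15117
40661 = 1403.380 T
T = 28.97 °C

T_f = 29.0 °C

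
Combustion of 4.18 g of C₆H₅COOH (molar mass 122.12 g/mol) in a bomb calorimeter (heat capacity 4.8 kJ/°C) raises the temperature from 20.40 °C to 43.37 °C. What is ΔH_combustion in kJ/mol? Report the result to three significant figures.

ΔT = 43.37 − 20.40 = 22.97 °C
q_cal = C_cal × ΔT = 4.8 × 22.97 = 110.256 kJ
n = 4.18 / 122.12 = 0.03423 mol
q_rxn = −q_cal = -110.256 kJ
ΔH = -110.256 / 0.03423 = -3221 kJ/mol

ΔH = -3220 kJ/mol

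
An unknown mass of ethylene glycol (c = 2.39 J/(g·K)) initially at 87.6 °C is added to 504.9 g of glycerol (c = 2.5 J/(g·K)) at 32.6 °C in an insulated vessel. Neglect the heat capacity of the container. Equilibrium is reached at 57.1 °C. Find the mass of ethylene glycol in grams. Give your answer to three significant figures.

m = 424 g

q_gained = (504.9 × 2.5) × (57.1 − 32.6) = 30930 J
q_lost = m × 2.39 × (87.6 − 57.1) = 72.895 m
m = 30930 / 72.895 = 424 g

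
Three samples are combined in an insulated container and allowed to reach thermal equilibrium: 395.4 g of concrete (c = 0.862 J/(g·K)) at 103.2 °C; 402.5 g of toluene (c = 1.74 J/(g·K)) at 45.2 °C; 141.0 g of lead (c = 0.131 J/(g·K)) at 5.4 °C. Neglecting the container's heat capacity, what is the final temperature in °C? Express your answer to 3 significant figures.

T_f = 63.2 °C

Σ mᵢcᵢ(T − Tᵢ) = 0  ⇒  T = Σ mᵢcᵢTᵢ / Σ mᵢcᵢ
Σ mᵢcᵢ = 395.4×0.862 + 402.5×1.74 + 141.0×0.131 = 1059.6558
Σ mᵢcᵢTᵢ = 340.8348×103.2 + 700.35×45.2 + 18.471×5.4 = 66930
T = 66930 / 1059.6558 = 63.16 °C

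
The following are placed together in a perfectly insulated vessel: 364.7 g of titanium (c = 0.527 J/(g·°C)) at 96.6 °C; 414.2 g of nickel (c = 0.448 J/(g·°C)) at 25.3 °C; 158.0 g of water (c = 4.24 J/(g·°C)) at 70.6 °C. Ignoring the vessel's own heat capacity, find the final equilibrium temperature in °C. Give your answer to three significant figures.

Σ mᵢcᵢ(T − Tᵢ) = 0  ⇒  T = Σ mᵢcᵢTᵢ / Σ mᵢcᵢ
Σ mᵢcᵢ = 364.7×0.527 + 414.2×0.448 + 158.0×4.24 = 1047.6785
Σ mᵢcᵢTᵢ = 192.1969×96.6 + 185.5616×25.3 + 669.92×70.6 = 70557
T = 70557 / 1047.6785 = 67.346 °C

T_f = 67.3 °C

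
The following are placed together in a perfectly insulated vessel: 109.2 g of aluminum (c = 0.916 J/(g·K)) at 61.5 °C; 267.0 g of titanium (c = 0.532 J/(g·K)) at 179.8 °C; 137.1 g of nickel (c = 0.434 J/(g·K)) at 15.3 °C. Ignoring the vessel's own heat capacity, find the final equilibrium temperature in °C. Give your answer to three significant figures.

Σ mᵢcᵢ(T − Tᵢ) = 0  ⇒  T = Σ mᵢcᵢTᵢ / Σ mᵢcᵢ
Σ mᵢcᵢ = 109.2×0.916 + 267.0×0.532 + 137.1×0.434 = 301.5726
Σ mᵢcᵢTᵢ = 100.0272×61.5 + 142.044×179.8 + 59.5014×15.3 = 32602
T = 32602 / 301.5726 = 108.1 °C

T_f = 108 °C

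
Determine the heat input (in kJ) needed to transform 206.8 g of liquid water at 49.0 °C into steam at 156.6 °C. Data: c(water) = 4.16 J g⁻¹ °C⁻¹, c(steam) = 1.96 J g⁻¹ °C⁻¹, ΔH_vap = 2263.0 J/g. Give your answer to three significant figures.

q1 (heat water 49.0→100.0 °C): 206.8 × 4.16 × 51.0 = 43875 J
q2 (vaporize at 100 °C): 206.8 × 2263.0 = 467988 J
q3 (heat steam 100.0→156.6 °C): 206.8 × 1.96 × 56.6 = 22942 J
Total: 43875 + 467988 + 22942 = 534805 J = 535 kJ

q = 535 kJ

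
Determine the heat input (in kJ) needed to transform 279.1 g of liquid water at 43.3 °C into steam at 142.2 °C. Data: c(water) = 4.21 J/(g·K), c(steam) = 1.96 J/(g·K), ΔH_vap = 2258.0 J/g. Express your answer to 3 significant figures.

q = 720 kJ

q1 (heat water 43.3→100.0 °C): 279.1 × 4.21 × 56.7 = 66623 J
q2 (vaporize at 100 °C): 279.1 × 2258.0 = 630208 J
q3 (heat steam 100.0→142.2 °C): 279.1 × 1.96 × 42.2 = 23085 J
Total: 66623 + 630208 + 23085 = 719916 J = 720 kJ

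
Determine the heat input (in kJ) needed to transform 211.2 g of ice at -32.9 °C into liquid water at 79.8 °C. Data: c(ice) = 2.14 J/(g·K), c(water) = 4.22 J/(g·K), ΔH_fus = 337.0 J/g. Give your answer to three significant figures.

q = 157 kJ

q1 (heat ice -32.9→0.0 °C): 211.2 × 2.14 × 32.9 = 14870 J
q2 (melt at 0 °C): 211.2 × 337.0 = 71174 J
q3 (heat water 0.0→79.8 °C): 211.2 × 4.22 × 79.8 = 71123 J
Total: 14870 + 71174 + 71123 = 157167 J = 157 kJ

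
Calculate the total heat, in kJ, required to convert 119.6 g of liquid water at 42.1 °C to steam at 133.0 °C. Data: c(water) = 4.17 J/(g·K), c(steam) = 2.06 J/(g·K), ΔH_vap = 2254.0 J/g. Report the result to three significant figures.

q1 (heat water 42.1→100.0 °C): 119.6 × 4.17 × 57.9 = 28877 J
q2 (vaporize at 100 °C): 119.6 × 2254.0 = 269578 J
q3 (heat steam 100.0→133.0 °C): 119.6 × 2.06 × 33.0 = 8130 J
Total: 28877 + 269578 + 8130 = 306585 J = 307 kJ

q = 307 kJ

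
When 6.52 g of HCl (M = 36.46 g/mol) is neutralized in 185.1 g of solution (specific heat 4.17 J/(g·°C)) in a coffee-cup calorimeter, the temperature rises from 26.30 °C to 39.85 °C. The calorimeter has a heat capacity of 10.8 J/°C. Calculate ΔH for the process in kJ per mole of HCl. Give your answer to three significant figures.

ΔH = -59.3 kJ/mol

|ΔT| = |39.85 − 26.30| = 13.55 °C
|q_surr| = (185.1 × 4.17 + 10.8) × 13.55 = 782.667 × 13.55 = 10610 J
n(HCl) = 6.52 / 36.46 = 0.1788 mol
Temperature rose, so q_rxn = −|q_surr| = -10.61 kJ
ΔH = q_rxn / n = -59.34 kJ/mol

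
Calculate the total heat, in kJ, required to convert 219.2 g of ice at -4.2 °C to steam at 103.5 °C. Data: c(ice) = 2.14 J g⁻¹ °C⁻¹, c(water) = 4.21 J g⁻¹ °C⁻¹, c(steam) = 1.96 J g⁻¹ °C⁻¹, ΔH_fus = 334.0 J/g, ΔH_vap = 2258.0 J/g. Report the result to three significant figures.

q = 664 kJ

q1 (heat ice -4.2→0.0 °C): 219.2 × 2.14 × 4.2 = 1970 J
q2 (melt at 0 °C): 219.2 × 334.0 = 73213 J
q3 (heat water 0.0→100.0 °C): 219.2 × 4.21 × 100.0 = 92283 J
q4 (vaporize at 100 °C): 219.2 × 2258.0 = 494954 J
q5 (heat steam 100.0→103.5 °C): 219.2 × 1.96 × 3.5 = 1504 J
Total: 1970 + 73213 + 92283 + 494954 + 1504 = 663924 J = 664 kJ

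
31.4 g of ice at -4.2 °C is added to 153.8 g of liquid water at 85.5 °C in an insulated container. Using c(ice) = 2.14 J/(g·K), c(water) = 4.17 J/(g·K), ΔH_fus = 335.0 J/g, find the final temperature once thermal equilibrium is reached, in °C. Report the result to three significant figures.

Heat to bring ice to 0 °C and melt it: q₁ = 31.4×2.14×4.2 + 31.4×335.0 = 10801 J
Heat the water can supply cooling to 0 °C: 153.8×4.17×85.5 = 54835.1 J > q₁, so all ice melts.
Energy balance: 153.8×4.17×(85.5 − T) = 10801 + 31.4×4.17×(T − 0)
641.346(85.5 − T) = 10801 + 130.938 T
54835.1 − 10801 = 772.284 T
T = 44034.1 / 772.284 = 57.02 °C

T_f = 57.0 °C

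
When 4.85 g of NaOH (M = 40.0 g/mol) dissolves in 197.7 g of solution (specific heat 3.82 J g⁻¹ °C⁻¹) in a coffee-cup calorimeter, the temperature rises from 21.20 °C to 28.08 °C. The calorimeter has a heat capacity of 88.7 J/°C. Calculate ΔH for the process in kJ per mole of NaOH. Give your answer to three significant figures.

|ΔT| = |28.08 − 21.20| = 6.88 °C
|q_surr| = (197.7 × 3.82 + 88.7) × 6.88 = 843.914 × 6.88 = 5806 J
n(NaOH) = 4.85 / 40.0 = 0.1213 mol
Temperature rose, so q_rxn = −|q_surr| = -5.806 kJ
ΔH = q_rxn / n = -47.86 kJ/mol

ΔH = -47.9 kJ/mol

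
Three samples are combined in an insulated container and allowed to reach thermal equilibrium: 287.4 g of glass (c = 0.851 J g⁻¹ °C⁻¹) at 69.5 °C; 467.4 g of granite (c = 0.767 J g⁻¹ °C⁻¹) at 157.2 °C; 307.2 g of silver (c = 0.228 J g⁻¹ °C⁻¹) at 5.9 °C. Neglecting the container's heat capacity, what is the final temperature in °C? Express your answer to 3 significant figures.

T_f = 110 °C

Σ mᵢcᵢ(T − Tᵢ) = 0  ⇒  T = Σ mᵢcᵢTᵢ / Σ mᵢcᵢ
Σ mᵢcᵢ = 287.4×0.851 + 467.4×0.767 + 307.2×0.228 = 673.1148
Σ mᵢcᵢTᵢ = 244.5774×69.5 + 358.4958×157.2 + 70.0416×5.9 = 73767
T = 73767 / 673.1148 = 109.6 °C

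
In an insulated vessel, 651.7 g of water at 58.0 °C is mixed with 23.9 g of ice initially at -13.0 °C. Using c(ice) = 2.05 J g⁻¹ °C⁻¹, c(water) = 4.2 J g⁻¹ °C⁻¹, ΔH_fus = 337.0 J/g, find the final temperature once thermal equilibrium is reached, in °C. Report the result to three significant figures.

Heat to bring ice to 0 °C and melt it: q₁ = 23.9×2.05×13.0 + 23.9×337.0 = 8691.2 J
Heat the water can supply cooling to 0 °C: 651.7×4.2×58.0 = 158754 J > q₁, so all ice melts.
Energy balance: 651.7×4.2×(58.0 − T) = 8691.2 + 23.9×4.2×(T − 0)
2737.14(58.0 − T) = 8691.2 + 100.38 T
158754 − 8691.2 = 2837.52 T
T = 150062.8 / 2837.52 = 52.89 °C

T_f = 52.9 °C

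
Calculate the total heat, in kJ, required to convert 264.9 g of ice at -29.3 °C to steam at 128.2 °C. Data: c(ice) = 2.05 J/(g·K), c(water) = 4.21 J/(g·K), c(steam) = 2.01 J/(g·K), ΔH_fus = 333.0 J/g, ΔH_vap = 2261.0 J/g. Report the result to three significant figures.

q = 830 kJ

q1 (heat ice -29.3→0.0 °C): 264.9 × 2.05 × 29.3 = 15911 J
q2 (melt at 0 °C): 264.9 × 333.0 = 88212 J
q3 (heat water 0.0→100.0 °C): 264.9 × 4.21 × 100.0 = 111523 J
q4 (vaporize at 100 °C): 264.9 × 2261.0 = 598939 J
q5 (heat steam 100.0→128.2 °C): 264.9 × 2.01 × 28.2 = 15015 J
Total: 15911 + 88212 + 111523 + 598939 + 15015 = 829600 J = 830 kJ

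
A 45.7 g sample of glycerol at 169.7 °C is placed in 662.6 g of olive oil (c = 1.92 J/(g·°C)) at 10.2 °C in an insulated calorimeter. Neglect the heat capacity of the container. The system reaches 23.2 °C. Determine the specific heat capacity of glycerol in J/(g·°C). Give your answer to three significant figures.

c = 2.47 J/(g·°C)

q_gained = (662.6 × 1.92) × (23.2 − 10.2) = 16540 J
q_lost = 45.7 × c × (169.7 − 23.2) = 6695.05 c
Set equal: c = 16540 / 6695.05 = 2.47 J/(g·°C)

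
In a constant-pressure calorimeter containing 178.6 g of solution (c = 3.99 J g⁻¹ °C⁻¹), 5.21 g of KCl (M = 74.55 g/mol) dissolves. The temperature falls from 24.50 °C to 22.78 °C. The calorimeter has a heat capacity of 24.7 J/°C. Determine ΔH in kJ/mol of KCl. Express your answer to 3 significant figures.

|ΔT| = |22.78 − 24.50| = 1.72 °C
|q_surr| = (178.6 × 3.99 + 24.7) × 1.72 = 737.314 × 1.72 = 1268 J
n(KCl) = 5.21 / 74.55 = 0.06989 mol
Temperature fell, so q_rxn = +|q_surr| = 1.268 kJ
ΔH = q_rxn / n = 18.14 kJ/mol

ΔH = 18.1 kJ/mol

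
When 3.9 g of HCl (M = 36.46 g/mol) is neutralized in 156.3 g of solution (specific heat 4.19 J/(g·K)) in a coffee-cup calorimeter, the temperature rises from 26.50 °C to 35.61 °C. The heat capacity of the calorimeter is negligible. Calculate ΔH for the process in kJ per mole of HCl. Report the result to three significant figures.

|ΔT| = |35.61 − 26.50| = 9.11 °C
|q_surr| = (156.3 × 4.19) × 9.11 = 654.897 × 9.11 = 5966 J
n(HCl) = 3.9 / 36.46 = 0.1070 mol
Temperature rose, so q_rxn = −|q_surr| = -5.966 kJ
ΔH = q_rxn / n = -55.76 kJ/mol

ΔH = -55.8 kJ/mol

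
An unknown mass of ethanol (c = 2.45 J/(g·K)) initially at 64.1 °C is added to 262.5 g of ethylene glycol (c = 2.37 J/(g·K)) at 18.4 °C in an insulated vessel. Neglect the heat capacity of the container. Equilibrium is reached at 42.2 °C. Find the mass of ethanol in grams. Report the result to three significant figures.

m = 276 g

q_gained = (262.5 × 2.37) × (42.2 − 18.4) = 14810 J
q_lost = m × 2.45 × (64.1 − 42.2) = 53.655 m
m = 14810 / 53.655 = 276 g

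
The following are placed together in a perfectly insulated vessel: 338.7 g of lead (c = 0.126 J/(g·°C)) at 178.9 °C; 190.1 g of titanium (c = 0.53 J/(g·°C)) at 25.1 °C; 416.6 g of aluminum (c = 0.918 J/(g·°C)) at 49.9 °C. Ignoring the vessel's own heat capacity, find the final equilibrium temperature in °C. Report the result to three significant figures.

Σ mᵢcᵢ(T − Tᵢ) = 0  ⇒  T = Σ mᵢcᵢTᵢ / Σ mᵢcᵢ
Σ mᵢcᵢ = 338.7×0.126 + 190.1×0.53 + 416.6×0.918 = 525.8680
Σ mᵢcᵢTᵢ = 42.6762×178.9 + 100.753×25.1 + 382.4388×49.9 = 29247
T = 29247 / 525.8680 = 55.62 °C

T_f = 55.6 °C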